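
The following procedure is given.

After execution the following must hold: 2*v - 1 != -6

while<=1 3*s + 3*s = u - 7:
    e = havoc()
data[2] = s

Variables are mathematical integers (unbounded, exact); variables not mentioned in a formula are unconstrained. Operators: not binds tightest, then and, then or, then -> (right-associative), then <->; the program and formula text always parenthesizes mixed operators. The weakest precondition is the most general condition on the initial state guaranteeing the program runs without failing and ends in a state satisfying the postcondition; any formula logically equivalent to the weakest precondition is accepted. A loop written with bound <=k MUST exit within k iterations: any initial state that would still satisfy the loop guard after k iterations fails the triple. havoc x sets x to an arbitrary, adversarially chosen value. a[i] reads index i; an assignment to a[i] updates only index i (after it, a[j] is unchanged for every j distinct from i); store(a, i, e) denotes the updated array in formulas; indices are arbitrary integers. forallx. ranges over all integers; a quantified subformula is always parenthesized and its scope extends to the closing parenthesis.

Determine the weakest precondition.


Working backward. After the program, the postcondition 2*v - 1 != -6 must hold; in canonical form it is 2*v != -5.
Before data[2] := s: 2*v != -5
Before the loop (bound <=1), unroll the exhaustion recursion (WP_0 = exit-now case; WP_j = one more guarded iteration, up to j = 1):
  WP_0: (not (6*s = u - 7)) and 2*v != -5
  WP_1: (6*s = u - 7 -> ((not (6*s = u - 7)) and 2*v != -5)) and ((not (6*s = u - 7)) -> 2*v != -5)
So before the loop: (6*s = u - 7 -> ((not (6*s = u - 7)) and 2*v != -5)) and ((not (6*s = u - 7)) -> 2*v != -5)
Answer: WP = (6*s = u - 7 -> ((not (6*s = u - 7)) and 2*v != -5)) and ((not (6*s = u - 7)) -> 2*v != -5)


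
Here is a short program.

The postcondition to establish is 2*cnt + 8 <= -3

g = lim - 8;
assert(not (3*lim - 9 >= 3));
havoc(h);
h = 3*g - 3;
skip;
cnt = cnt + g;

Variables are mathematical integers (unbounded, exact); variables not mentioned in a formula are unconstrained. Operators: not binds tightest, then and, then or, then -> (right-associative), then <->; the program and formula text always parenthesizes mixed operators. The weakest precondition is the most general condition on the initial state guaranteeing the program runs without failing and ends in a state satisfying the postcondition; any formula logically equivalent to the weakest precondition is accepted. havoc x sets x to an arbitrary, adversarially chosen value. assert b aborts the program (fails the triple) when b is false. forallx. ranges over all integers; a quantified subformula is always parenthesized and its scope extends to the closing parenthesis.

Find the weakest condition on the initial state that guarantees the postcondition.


Working backward. After the program, the postcondition 2*cnt + 8 <= -3 must hold; in canonical form it is 2*cnt <= -11.
Before cnt := cnt + g: 2*cnt + 2*g <= -11
Before skip: 2*cnt + 2*g <= -11
Before h := 3*g - 3: 2*cnt + 2*g <= -11
Before havoc h: 2*cnt + 2*g <= -11
Before assert not (3*lim - 9 >= 3): (not (3*lim >= 12)) and 2*cnt + 2*g <= -11
Before g := lim - 8: (not (3*lim >= 12)) and 2*cnt + 2*lim <= 5
Answer: WP = (not (3*lim >= 12)) and 2*cnt + 2*lim <= 5


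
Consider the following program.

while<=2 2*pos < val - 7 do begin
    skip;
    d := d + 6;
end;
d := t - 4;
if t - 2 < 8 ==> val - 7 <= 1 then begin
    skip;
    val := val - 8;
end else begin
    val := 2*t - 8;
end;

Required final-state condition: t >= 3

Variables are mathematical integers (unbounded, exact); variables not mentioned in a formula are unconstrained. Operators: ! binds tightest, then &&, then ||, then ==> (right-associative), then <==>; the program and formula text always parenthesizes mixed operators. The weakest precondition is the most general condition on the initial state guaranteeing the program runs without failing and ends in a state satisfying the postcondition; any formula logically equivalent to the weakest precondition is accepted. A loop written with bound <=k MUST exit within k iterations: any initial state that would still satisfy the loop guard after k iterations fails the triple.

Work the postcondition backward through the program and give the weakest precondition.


Working backward. After the program, t >= 3 must hold.
Then branch requires t >= 3; else branch requires t >= 3.
Before the if: ((t < 10 ==> val <= 8) ==> t >= 3) && ((!(t < 10 ==> val <= 8)) ==> t >= 3)
Before d := t - 4: ((t < 10 ==> val <= 8) ==> t >= 3) && ((!(t < 10 ==> val <= 8)) ==> t >= 3)
Before the loop (bound <=2), unroll the exhaustion recursion (WP_0 = exit-now case; WP_j = one more guarded iteration, up to j = 2):
  WP_0: (!(2*pos < val - 7)) && ((t < 10 ==> val <= 8) ==> t >= 3) && ((!(t < 10 ==> val <= 8)) ==> t >= 3)
  WP_1: (2*pos < val - 7 ==> ((!(2*pos < val - 7)) && ((t < 10 ==> val <= 8) ==> t >= 3) && ((!(t < 10 ==> val <= 8)) ==> t >= 3))) && ((!(2*pos < val - 7)) ==> (((t < 10 ==> val <= 8) ==> t >= 3) && ((!(t < 10 ==> val <= 8)) ==> t >= 3)))
  WP_2: (2*pos < val - 7 ==> ((2*pos < val - 7 ==> ((!(2*pos < val - 7)) && ((t < 10 ==> val <= 8) ==> t >= 3) && ((!(t < 10 ==> val <= 8)) ==> t >= 3))) && ((!(2*pos < val - 7)) ==> (((t < 10 ==> val <= 8) ==> t >= 3) && ((!(t < 10 ==> val <= 8)) ==> t >= 3))))) && ((!(2*pos < val - 7)) ==> (((t < 10 ==> val <= 8) ==> t >= 3) && ((!(t < 10 ==> val <= 8)) ==> t >= 3)))
So before the loop: (2*pos < val - 7 ==> ((2*pos < val - 7 ==> ((!(2*pos < val - 7)) && ((t < 10 ==> val <= 8) ==> t >= 3) && ((!(t < 10 ==> val <= 8)) ==> t >= 3))) && ((!(2*pos < val - 7)) ==> (((t < 10 ==> val <= 8) ==> t >= 3) && ((!(t < 10 ==> val <= 8)) ==> t >= 3))))) && ((!(2*pos < val - 7)) ==> (((t < 10 ==> val <= 8) ==> t >= 3) && ((!(t < 10 ==> val <= 8)) ==> t >= 3)))
Answer: WP = (2*pos < val - 7 ==> ((2*pos < val - 7 ==> ((!(2*pos < val - 7)) && ((t < 10 ==> val <= 8) ==> t >= 3) && ((!(t < 10 ==> val <= 8)) ==> t >= 3))) && ((!(2*pos < val - 7)) ==> (((t < 10 ==> val <= 8) ==> t >= 3) && ((!(t < 10 ==> val <= 8)) ==> t >= 3))))) && ((!(2*pos < val - 7)) ==> (((t < 10 ==> val <= 8) ==> t >= 3) && ((!(t < 10 ==> val <= 8)) ==> t >= 3)))


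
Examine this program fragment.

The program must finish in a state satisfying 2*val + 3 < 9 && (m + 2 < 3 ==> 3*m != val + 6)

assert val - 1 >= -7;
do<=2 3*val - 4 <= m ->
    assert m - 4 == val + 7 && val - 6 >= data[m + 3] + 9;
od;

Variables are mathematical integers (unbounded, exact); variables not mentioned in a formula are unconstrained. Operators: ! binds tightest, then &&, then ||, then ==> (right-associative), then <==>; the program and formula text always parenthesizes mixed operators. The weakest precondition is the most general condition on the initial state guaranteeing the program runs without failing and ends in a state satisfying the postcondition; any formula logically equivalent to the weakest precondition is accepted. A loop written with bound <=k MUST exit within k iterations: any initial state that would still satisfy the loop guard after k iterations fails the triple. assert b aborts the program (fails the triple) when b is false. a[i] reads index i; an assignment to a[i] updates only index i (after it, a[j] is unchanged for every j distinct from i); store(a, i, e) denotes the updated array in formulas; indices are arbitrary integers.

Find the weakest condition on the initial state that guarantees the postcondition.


Working backward. After the program, the postcondition 2*val + 3 < 9 && (m + 2 < 3 ==> 3*m != val + 6) must hold; in canonical form it is 2*val < 6 && (m < 1 ==> 3*m != val + 6).
Before the loop (bound <=2), unroll the exhaustion recursion (WP_0 = exit-now case; WP_j = one more guarded iteration, up to j = 2):
  WP_0: (!(3*val <= m + 4)) && 2*val < 6 && (m < 1 ==> 3*m != val + 6)
  WP_1: (3*val <= m + 4 ==> (m == val + 11 && val >= data[m + 3] + 15 && (!(3*val <= m + 4)) && 2*val < 6 && (m < 1 ==> 3*m != val + 6))) && ((!(3*val <= m + 4)) ==> (2*val < 6 && (m < 1 ==> 3*m != val + 6)))
  WP_2: (3*val <= m + 4 ==> (m == val + 11 && val >= data[m + 3] + 15 && (3*val <= m + 4 ==> (m == val + 11 && val >= data[m + 3] + 15 && (!(3*val <= m + 4)) && 2*val < 6 && (m < 1 ==> 3*m != val + 6))) && ((!(3*val <= m + 4)) ==> (2*val < 6 && (m < 1 ==> 3*m != val + 6))))) && ((!(3*val <= m + 4)) ==> (2*val < 6 && (m < 1 ==> 3*m != val + 6)))
So before the loop: (3*val <= m + 4 ==> (m == val + 11 && val >= data[m + 3] + 15 && (3*val <= m + 4 ==> (m == val + 11 && val >= data[m + 3] + 15 && (!(3*val <= m + 4)) && 2*val < 6 && (m < 1 ==> 3*m != val + 6))) && ((!(3*val <= m + 4)) ==> (2*val < 6 && (m < 1 ==> 3*m != val + 6))))) && ((!(3*val <= m + 4)) ==> (2*val < 6 && (m < 1 ==> 3*m != val + 6)))
Before assert val - 1 >= -7: val >= -6 && (3*val <= m + 4 ==> (m == val + 11 && val >= data[m + 3] + 15 && (3*val <= m + 4 ==> (m == val + 11 && val >= data[m + 3] + 15 && (!(3*val <= m + 4)) && 2*val < 6 && (m < 1 ==> 3*m != val + 6))) && ((!(3*val <= m + 4)) ==> (2*val < 6 && (m < 1 ==> 3*m != val + 6))))) && ((!(3*val <= m + 4)) ==> (2*val < 6 && (m < 1 ==> 3*m != val + 6)))
Answer: WP = val >= -6 && (3*val <= m + 4 ==> (m == val + 11 && val >= data[m + 3] + 15 && (3*val <= m + 4 ==> (m == val + 11 && val >= data[m + 3] + 15 && (!(3*val <= m + 4)) && 2*val < 6 && (m < 1 ==> 3*m != val + 6))) && ((!(3*val <= m + 4)) ==> (2*val < 6 && (m < 1 ==> 3*m != val + 6))))) && ((!(3*val <= m + 4)) ==> (2*val < 6 && (m < 1 ==> 3*m != val + 6)))


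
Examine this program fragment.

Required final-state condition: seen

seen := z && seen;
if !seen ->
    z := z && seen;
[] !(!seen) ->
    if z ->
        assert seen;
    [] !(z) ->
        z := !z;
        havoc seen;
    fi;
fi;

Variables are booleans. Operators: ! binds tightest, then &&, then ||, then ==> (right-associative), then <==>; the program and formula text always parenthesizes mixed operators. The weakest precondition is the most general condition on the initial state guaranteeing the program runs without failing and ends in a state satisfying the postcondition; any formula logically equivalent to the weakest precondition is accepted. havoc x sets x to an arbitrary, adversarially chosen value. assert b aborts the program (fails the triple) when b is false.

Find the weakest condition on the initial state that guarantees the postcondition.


Working backward. After the program, seen must hold.
Then branch requires seen; else branch requires (z ==> seen) && z.
Before the if: ((!seen) ==> seen) && (seen ==> ((z ==> seen) && z))
Before seen := z && seen: ((!(z && seen)) ==> (z && seen)) && ((z && seen) ==> ((z ==> (z && seen)) && z))
Answer: WP = ((!(z && seen)) ==> (z && seen)) && ((z && seen) ==> ((z ==> (z && seen)) && z))


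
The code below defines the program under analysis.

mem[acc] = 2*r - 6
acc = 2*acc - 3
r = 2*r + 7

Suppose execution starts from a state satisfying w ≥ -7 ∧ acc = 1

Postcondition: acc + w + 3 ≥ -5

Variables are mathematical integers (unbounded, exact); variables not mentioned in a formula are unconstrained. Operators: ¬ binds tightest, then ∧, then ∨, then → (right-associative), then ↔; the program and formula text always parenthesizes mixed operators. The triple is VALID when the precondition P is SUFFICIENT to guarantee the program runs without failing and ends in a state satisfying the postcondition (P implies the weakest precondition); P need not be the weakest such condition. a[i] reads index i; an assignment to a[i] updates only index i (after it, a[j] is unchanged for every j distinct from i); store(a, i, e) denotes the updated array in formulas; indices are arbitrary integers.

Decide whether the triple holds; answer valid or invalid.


Working backward. After the program, the postcondition acc + w + 3 ≥ -5 must hold; in canonical form it is acc + w ≥ -8.
Before r := 2*r + 7: acc + w ≥ -8
Before acc := 2*acc - 3: 2*acc + w ≥ -5
Before mem[acc] := 2*r - 6: 2*acc + w ≥ -5
The weakest precondition is 2*acc + w ≥ -5.
Check whether w ≥ -7 ∧ acc = 1 implies it.
Every state satisfying the precondition satisfies the weakest precondition: the implication holds.
Answer: valid


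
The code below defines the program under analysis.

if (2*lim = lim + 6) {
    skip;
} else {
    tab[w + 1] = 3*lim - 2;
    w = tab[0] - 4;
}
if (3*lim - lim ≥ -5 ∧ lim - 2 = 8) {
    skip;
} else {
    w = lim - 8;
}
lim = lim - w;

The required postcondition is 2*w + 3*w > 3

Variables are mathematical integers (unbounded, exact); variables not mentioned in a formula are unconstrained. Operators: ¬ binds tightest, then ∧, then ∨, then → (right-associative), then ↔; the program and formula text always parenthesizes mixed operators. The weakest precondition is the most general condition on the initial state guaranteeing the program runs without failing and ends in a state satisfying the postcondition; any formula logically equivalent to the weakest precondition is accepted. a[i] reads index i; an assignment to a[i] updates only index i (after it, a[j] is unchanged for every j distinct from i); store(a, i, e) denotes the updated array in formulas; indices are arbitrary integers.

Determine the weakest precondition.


Working backward. After the program, the postcondition 2*w + 3*w > 3 must hold; in canonical form it is 5*w > 3.
Before lim := lim - w: 5*w > 3
Then branch requires 5*w > 3; else branch requires 5*lim > 43.
Before the if: ((2*lim ≥ -5 ∧ lim = 10) → 5*w > 3) ∧ ((¬(2*lim ≥ -5 ∧ lim = 10)) → 5*lim > 43)
Then branch requires ((2*lim ≥ -5 ∧ lim = 10) → 5*w > 3) ∧ ((¬(2*lim ≥ -5 ∧ lim = 10)) → 5*lim > 43); else branch requires ((2*lim ≥ -5 ∧ lim = 10) → 5*store(tab, w + 1, 3*lim - 2)[0] > 23) ∧ ((¬(2*lim ≥ -5 ∧ lim = 10)) → 5*lim > 43).
Before the if: (lim = 6 → (((2*lim ≥ -5 ∧ lim = 10) → 5*w > 3) ∧ ((¬(2*lim ≥ -5 ∧ lim = 10)) → 5*lim > 43))) ∧ ((¬(lim = 6)) → (((2*lim ≥ -5 ∧ lim = 10) → 5*store(tab, w + 1, 3*lim - 2)[0] > 23) ∧ ((¬(2*lim ≥ -5 ∧ lim = 10)) → 5*lim > 43)))
Answer: WP = (lim = 6 → (((2*lim ≥ -5 ∧ lim = 10) → 5*w > 3) ∧ ((¬(2*lim ≥ -5 ∧ lim = 10)) → 5*lim > 43))) ∧ ((¬(lim = 6)) → (((2*lim ≥ -5 ∧ lim = 10) → 5*store(tab, w + 1, 3*lim - 2)[0] > 23) ∧ ((¬(2*lim ≥ -5 ∧ lim = 10)) → 5*lim > 43)))


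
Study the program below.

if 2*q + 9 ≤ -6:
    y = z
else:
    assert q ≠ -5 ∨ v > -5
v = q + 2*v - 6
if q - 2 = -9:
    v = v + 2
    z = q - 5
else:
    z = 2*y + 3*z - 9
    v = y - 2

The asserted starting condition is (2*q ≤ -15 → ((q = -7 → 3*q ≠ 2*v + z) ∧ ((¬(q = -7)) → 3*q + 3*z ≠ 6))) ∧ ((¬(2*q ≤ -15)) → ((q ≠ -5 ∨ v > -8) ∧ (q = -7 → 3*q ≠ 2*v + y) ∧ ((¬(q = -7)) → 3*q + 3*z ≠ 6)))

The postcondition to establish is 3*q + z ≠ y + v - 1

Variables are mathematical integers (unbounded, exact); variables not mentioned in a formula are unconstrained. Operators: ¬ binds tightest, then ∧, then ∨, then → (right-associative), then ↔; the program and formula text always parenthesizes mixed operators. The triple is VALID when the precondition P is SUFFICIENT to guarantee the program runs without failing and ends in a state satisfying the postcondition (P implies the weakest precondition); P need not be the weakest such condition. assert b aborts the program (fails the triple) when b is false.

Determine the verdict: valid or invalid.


Working backward. After the program, the postcondition 3*q + z ≠ y + v - 1 must hold; in canonical form it is 3*q + z ≠ v + y - 1.
Then branch requires 4*q ≠ v + y + 6; else branch requires 3*q + 3*z ≠ 6.
Before the if: (q = -7 → 4*q ≠ v + y + 6) ∧ ((¬(q = -7)) → 3*q + 3*z ≠ 6)
Before v := q + 2*v - 6: (q = -7 → 3*q ≠ 2*v + y) ∧ ((¬(q = -7)) → 3*q + 3*z ≠ 6)
Then branch requires (q = -7 → 3*q ≠ 2*v + z) ∧ ((¬(q = -7)) → 3*q + 3*z ≠ 6); else branch requires (q ≠ -5 ∨ v > -5) ∧ (q = -7 → 3*q ≠ 2*v + y) ∧ ((¬(q = -7)) → 3*q + 3*z ≠ 6).
Before the if: (2*q ≤ -15 → ((q = -7 → 3*q ≠ 2*v + z) ∧ ((¬(q = -7)) → 3*q + 3*z ≠ 6))) ∧ ((¬(2*q ≤ -15)) → ((q ≠ -5 ∨ v > -5) ∧ (q = -7 → 3*q ≠ 2*v + y) ∧ ((¬(q = -7)) → 3*q + 3*z ≠ 6)))
The weakest precondition is (2*q ≤ -15 → ((q = -7 → 3*q ≠ 2*v + z) ∧ ((¬(q = -7)) → 3*q + 3*z ≠ 6))) ∧ ((¬(2*q ≤ -15)) → ((q ≠ -5 ∨ v > -5) ∧ (q = -7 → 3*q ≠ 2*v + y) ∧ ((¬(q = -7)) → 3*q + 3*z ≠ 6))).
Check whether (2*q ≤ -15 → ((q = -7 → 3*q ≠ 2*v + z) ∧ ((¬(q = -7)) → 3*q + 3*z ≠ 6))) ∧ ((¬(2*q ≤ -15)) → ((q ≠ -5 ∨ v > -8) ∧ (q = -7 → 3*q ≠ 2*v + y) ∧ ((¬(q = -7)) → 3*q + 3*z ≠ 6))) implies it.
Countermodel: at the initial state q = -5, v = -7, y = 0, z = 8, the precondition holds but the weakest precondition fails.
Answer: invalid


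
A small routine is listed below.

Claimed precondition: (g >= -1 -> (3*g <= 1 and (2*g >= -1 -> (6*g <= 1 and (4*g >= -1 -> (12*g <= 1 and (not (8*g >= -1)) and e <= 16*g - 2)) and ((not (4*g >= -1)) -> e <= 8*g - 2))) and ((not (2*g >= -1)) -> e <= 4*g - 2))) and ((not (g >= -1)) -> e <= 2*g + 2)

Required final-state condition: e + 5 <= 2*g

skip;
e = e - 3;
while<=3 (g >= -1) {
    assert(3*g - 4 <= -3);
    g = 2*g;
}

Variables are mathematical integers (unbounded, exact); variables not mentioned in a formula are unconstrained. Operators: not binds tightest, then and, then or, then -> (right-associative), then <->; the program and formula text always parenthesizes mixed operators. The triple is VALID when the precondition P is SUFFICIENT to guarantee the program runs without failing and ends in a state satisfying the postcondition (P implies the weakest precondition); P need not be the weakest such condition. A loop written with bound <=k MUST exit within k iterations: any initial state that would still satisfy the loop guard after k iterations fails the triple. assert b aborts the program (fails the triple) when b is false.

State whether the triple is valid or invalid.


Working backward. After the program, the postcondition e + 5 <= 2*g must hold; in canonical form it is e <= 2*g - 5.
Before the loop (bound <=3), unroll the exhaustion recursion (WP_0 = exit-now case; WP_j = one more guarded iteration, up to j = 3):
  WP_0: (not (g >= -1)) and e <= 2*g - 5
  WP_1: (g >= -1 -> (3*g <= 1 and (not (2*g >= -1)) and e <= 4*g - 5)) and ((not (g >= -1)) -> e <= 2*g - 5)
  WP_2: (g >= -1 -> (3*g <= 1 and (2*g >= -1 -> (6*g <= 1 and (not (4*g >= -1)) and e <= 8*g - 5)) and ((not (2*g >= -1)) -> e <= 4*g - 5))) and ((not (g >= -1)) -> e <= 2*g - 5)
  WP_3: (g >= -1 -> (3*g <= 1 and (2*g >= -1 -> (6*g <= 1 and (4*g >= -1 -> (12*g <= 1 and (not (8*g >= -1)) and e <= 16*g - 5)) and ((not (4*g >= -1)) -> e <= 8*g - 5))) and ((not (2*g >= -1)) -> e <= 4*g - 5))) and ((not (g >= -1)) -> e <= 2*g - 5)
So before the loop: (g >= -1 -> (3*g <= 1 and (2*g >= -1 -> (6*g <= 1 and (4*g >= -1 -> (12*g <= 1 and (not (8*g >= -1)) and e <= 16*g - 5)) and ((not (4*g >= -1)) -> e <= 8*g - 5))) and ((not (2*g >= -1)) -> e <= 4*g - 5))) and ((not (g >= -1)) -> e <= 2*g - 5)
Before e := e - 3: (g >= -1 -> (3*g <= 1 and (2*g >= -1 -> (6*g <= 1 and (4*g >= -1 -> (12*g <= 1 and (not (8*g >= -1)) and e <= 16*g - 2)) and ((not (4*g >= -1)) -> e <= 8*g - 2))) and ((not (2*g >= -1)) -> e <= 4*g - 2))) and ((not (g >= -1)) -> e <= 2*g - 2)
Before skip: (g >= -1 -> (3*g <= 1 and (2*g >= -1 -> (6*g <= 1 and (4*g >= -1 -> (12*g <= 1 and (not (8*g >= -1)) and e <= 16*g - 2)) and ((not (4*g >= -1)) -> e <= 8*g - 2))) and ((not (2*g >= -1)) -> e <= 4*g - 2))) and ((not (g >= -1)) -> e <= 2*g - 2)
The weakest precondition is (g >= -1 -> (3*g <= 1 and (2*g >= -1 -> (6*g <= 1 and (4*g >= -1 -> (12*g <= 1 and (not (8*g >= -1)) and e <= 16*g - 2)) and ((not (4*g >= -1)) -> e <= 8*g - 2))) and ((not (2*g >= -1)) -> e <= 4*g - 2))) and ((not (g >= -1)) -> e <= 2*g - 2).
Check whether (g >= -1 -> (3*g <= 1 and (2*g >= -1 -> (6*g <= 1 and (4*g >= -1 -> (12*g <= 1 and (not (8*g >= -1)) and e <= 16*g - 2)) and ((not (4*g >= -1)) -> e <= 8*g - 2))) and ((not (2*g >= -1)) -> e <= 4*g - 2))) and ((not (g >= -1)) -> e <= 2*g + 2) implies it.
Countermodel: at the initial state e = -2, g = -2, the precondition holds but the weakest precondition fails.
Answer: invalid


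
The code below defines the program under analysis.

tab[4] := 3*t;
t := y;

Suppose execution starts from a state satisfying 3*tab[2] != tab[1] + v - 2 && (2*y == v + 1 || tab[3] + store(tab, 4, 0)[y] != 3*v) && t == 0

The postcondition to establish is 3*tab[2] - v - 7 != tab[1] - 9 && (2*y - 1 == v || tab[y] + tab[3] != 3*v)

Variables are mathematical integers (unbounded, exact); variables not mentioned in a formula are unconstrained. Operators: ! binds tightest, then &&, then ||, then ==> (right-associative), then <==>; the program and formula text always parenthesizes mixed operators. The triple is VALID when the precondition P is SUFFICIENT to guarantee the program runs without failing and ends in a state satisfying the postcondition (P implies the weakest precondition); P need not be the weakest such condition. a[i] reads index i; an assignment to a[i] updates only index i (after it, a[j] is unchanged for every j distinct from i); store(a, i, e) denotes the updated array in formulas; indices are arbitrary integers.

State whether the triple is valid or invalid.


Working backward. After the program, the postcondition 3*tab[2] - v - 7 != tab[1] - 9 && (2*y - 1 == v || tab[y] + tab[3] != 3*v) must hold; in canonical form it is 3*tab[2] != tab[1] + v - 2 && (2*y == v + 1 || tab[3] + tab[y] != 3*v).
Before t := y: 3*tab[2] != tab[1] + v - 2 && (2*y == v + 1 || tab[3] + tab[y] != 3*v)
Before tab[4] := 3*t: 3*tab[2] != tab[1] + v - 2 && (2*y == v + 1 || tab[3] + store(tab, 4, 3*t)[y] != 3*v)
The weakest precondition is 3*tab[2] != tab[1] + v - 2 && (2*y == v + 1 || tab[3] + store(tab, 4, 3*t)[y] != 3*v).
Check whether 3*tab[2] != tab[1] + v - 2 && (2*y == v + 1 || tab[3] + store(tab, 4, 0)[y] != 3*v) && t == 0 implies it.
Every state satisfying the precondition satisfies the weakest precondition: the implication holds.
Answer: valid


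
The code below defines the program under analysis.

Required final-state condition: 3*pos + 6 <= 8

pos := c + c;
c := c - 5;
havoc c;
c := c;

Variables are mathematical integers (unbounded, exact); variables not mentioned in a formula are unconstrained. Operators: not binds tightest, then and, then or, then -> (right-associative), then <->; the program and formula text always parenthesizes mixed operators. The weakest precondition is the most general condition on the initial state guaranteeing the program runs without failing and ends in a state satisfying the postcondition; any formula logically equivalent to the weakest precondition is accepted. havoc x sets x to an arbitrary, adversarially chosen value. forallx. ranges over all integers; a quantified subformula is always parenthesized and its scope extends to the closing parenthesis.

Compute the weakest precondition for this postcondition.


Working backward. After the program, the postcondition 3*pos + 6 <= 8 must hold; in canonical form it is 3*pos <= 2.
Before c := c: 3*pos <= 2
Before havoc c: 3*pos <= 2
Before c := c - 5: 3*pos <= 2
Before pos := c + c: 6*c <= 2
Answer: WP = 6*c <= 2


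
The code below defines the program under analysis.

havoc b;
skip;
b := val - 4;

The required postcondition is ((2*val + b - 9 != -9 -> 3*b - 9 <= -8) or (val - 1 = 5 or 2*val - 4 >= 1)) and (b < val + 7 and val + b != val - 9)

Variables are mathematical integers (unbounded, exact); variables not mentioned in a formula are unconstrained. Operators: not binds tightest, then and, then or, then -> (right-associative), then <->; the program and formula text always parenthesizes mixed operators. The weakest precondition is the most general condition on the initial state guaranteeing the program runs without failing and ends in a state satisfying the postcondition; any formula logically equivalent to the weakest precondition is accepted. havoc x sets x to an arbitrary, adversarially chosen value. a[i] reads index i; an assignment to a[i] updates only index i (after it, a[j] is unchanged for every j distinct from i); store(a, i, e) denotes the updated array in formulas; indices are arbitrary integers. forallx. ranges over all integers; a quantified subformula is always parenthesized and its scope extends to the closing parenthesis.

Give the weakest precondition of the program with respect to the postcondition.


Working backward. After the program, the postcondition ((2*val + b - 9 != -9 -> 3*b - 9 <= -8) or (val - 1 = 5 or 2*val - 4 >= 1)) and (b < val + 7 and val + b != val - 9) must hold; in canonical form it is ((b + 2*val != 0 -> 3*b <= 1) or val = 6 or 2*val >= 5) and b < val + 7 and b != -9.
Before b := val - 4: ((3*val != 4 -> 3*val <= 13) or val = 6 or 2*val >= 5) and val != -5
Before skip: ((3*val != 4 -> 3*val <= 13) or val = 6 or 2*val >= 5) and val != -5
Before havoc b: ((3*val != 4 -> 3*val <= 13) or val = 6 or 2*val >= 5) and val != -5
Answer: WP = ((3*val != 4 -> 3*val <= 13) or val = 6 or 2*val >= 5) and val != -5


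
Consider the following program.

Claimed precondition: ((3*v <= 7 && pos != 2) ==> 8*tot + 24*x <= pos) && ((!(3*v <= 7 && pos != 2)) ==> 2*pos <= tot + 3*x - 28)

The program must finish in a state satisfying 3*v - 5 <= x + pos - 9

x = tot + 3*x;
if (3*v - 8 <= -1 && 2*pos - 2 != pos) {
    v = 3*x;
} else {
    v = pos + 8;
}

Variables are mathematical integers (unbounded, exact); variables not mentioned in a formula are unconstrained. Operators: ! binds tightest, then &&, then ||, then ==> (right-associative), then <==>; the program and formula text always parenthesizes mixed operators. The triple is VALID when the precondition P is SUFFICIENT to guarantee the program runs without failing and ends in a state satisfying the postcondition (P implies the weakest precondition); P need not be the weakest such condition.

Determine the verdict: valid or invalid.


Working backward. After the program, the postcondition 3*v - 5 <= x + pos - 9 must hold; in canonical form it is 3*v <= pos + x - 4.
Then branch requires 8*x <= pos - 4; else branch requires 2*pos <= x - 28.
Before the if: ((3*v <= 7 && pos != 2) ==> 8*x <= pos - 4) && ((!(3*v <= 7 && pos != 2)) ==> 2*pos <= x - 28)
Before x := tot + 3*x: ((3*v <= 7 && pos != 2) ==> 8*tot + 24*x <= pos - 4) && ((!(3*v <= 7 && pos != 2)) ==> 2*pos <= tot + 3*x - 28)
The weakest precondition is ((3*v <= 7 && pos != 2) ==> 8*tot + 24*x <= pos - 4) && ((!(3*v <= 7 && pos != 2)) ==> 2*pos <= tot + 3*x - 28).
Check whether ((3*v <= 7 && pos != 2) ==> 8*tot + 24*x <= pos) && ((!(3*v <= 7 && pos != 2)) ==> 2*pos <= tot + 3*x - 28) implies it.
Countermodel: at the initial state pos = 0, tot = 0, v = 2, x = 0, the precondition holds but the weakest precondition fails.
Answer: invalid


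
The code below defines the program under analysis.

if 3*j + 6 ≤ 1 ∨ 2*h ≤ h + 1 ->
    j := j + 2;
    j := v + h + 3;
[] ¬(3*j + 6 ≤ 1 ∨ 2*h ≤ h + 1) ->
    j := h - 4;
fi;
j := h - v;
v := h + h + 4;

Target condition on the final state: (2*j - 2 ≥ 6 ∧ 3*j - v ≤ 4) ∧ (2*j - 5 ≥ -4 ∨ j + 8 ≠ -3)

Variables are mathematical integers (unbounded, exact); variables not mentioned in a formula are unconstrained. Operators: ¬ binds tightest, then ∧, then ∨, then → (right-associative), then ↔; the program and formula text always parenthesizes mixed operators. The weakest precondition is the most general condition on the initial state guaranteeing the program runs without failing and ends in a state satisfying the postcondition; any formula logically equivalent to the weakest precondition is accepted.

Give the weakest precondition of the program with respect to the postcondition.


Working backward. After the program, the postcondition (2*j - 2 ≥ 6 ∧ 3*j - v ≤ 4) ∧ (2*j - 5 ≥ -4 ∨ j + 8 ≠ -3) must hold; in canonical form it is 2*j ≥ 8 ∧ 3*j ≤ v + 4 ∧ (2*j ≥ 1 ∨ j ≠ -11).
Before v := h + h + 4: 2*j ≥ 8 ∧ 3*j ≤ 2*h + 8 ∧ (2*j ≥ 1 ∨ j ≠ -11)
Before j := h - v: 2*h ≥ 2*v + 8 ∧ h ≤ 3*v + 8 ∧ (2*h ≥ 2*v + 1 ∨ h ≠ v - 11)
Then branch requires 2*h ≥ 2*v + 8 ∧ h ≤ 3*v + 8 ∧ (2*h ≥ 2*v + 1 ∨ h ≠ v - 11); else branch requires 2*h ≥ 2*v + 8 ∧ h ≤ 3*v + 8 ∧ (2*h ≥ 2*v + 1 ∨ h ≠ v - 11).
Before the if: ((3*j ≤ -5 ∨ h ≤ 1) → (2*h ≥ 2*v + 8 ∧ h ≤ 3*v + 8 ∧ (2*h ≥ 2*v + 1 ∨ h ≠ v - 11))) ∧ ((¬(3*j ≤ -5 ∨ h ≤ 1)) → (2*h ≥ 2*v + 8 ∧ h ≤ 3*v + 8 ∧ (2*h ≥ 2*v + 1 ∨ h ≠ v - 11)))
Answer: WP = ((3*j ≤ -5 ∨ h ≤ 1) → (2*h ≥ 2*v + 8 ∧ h ≤ 3*v + 8 ∧ (2*h ≥ 2*v + 1 ∨ h ≠ v - 11))) ∧ ((¬(3*j ≤ -5 ∨ h ≤ 1)) → (2*h ≥ 2*v + 8 ∧ h ≤ 3*v + 8 ∧ (2*h ≥ 2*v + 1 ∨ h ≠ v - 11)))


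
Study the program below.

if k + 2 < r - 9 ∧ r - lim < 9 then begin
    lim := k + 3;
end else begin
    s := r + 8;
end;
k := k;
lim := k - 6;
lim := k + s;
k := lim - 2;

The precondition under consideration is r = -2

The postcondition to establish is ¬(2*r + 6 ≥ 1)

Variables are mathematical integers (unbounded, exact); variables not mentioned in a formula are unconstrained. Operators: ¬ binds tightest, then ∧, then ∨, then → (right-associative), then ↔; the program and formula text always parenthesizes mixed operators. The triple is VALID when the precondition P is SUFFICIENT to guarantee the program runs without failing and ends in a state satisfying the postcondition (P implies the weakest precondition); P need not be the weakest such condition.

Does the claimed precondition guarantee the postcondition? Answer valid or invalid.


Working backward. After the program, the postcondition ¬(2*r + 6 ≥ 1) must hold; in canonical form it is ¬(2*r ≥ -5).
Before k := lim - 2: ¬(2*r ≥ -5)
Before lim := k + s: ¬(2*r ≥ -5)
Before lim := k - 6: ¬(2*r ≥ -5)
Before k := k: ¬(2*r ≥ -5)
Then branch requires ¬(2*r ≥ -5); else branch requires ¬(2*r ≥ -5).
Before the if: ((k < r - 11 ∧ r < lim + 9) → (¬(2*r ≥ -5))) ∧ ((¬(k < r - 11 ∧ r < lim + 9)) → (¬(2*r ≥ -5)))
The weakest precondition is ((k < r - 11 ∧ r < lim + 9) → (¬(2*r ≥ -5))) ∧ ((¬(k < r - 11 ∧ r < lim + 9)) → (¬(2*r ≥ -5))).
Check whether r = -2 implies it.
Countermodel: at the initial state k = 0, lim = 0, r = -2, the precondition holds but the weakest precondition fails.
Answer: invalid


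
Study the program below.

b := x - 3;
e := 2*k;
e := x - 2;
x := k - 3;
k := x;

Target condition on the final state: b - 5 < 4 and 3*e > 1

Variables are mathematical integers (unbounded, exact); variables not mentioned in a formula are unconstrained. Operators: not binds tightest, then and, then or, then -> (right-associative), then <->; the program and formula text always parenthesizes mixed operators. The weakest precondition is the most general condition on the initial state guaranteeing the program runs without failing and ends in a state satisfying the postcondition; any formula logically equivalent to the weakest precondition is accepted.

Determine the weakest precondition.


Working backward. After the program, the postcondition b - 5 < 4 and 3*e > 1 must hold; in canonical form it is b < 9 and 3*e > 1.
Before k := x: b < 9 and 3*e > 1
Before x := k - 3: b < 9 and 3*e > 1
Before e := x - 2: b < 9 and 3*x > 7
Before e := 2*k: b < 9 and 3*x > 7
Before b := x - 3: x < 12 and 3*x > 7
Answer: WP = x < 12 and 3*x > 7


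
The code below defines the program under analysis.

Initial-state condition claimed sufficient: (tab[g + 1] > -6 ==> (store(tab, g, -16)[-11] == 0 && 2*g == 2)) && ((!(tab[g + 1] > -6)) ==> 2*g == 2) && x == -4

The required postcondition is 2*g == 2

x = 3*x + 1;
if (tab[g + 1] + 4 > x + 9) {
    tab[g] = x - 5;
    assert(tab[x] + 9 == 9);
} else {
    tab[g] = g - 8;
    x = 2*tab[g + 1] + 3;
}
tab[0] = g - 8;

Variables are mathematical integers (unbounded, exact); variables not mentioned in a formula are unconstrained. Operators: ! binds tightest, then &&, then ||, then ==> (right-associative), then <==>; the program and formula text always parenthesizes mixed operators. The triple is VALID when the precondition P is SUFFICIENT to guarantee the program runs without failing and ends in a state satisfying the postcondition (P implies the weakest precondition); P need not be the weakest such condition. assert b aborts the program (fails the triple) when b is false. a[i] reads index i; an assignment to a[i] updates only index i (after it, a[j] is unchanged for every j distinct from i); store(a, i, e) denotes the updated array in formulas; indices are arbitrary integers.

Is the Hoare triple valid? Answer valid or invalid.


Working backward. After the program, 2*g == 2 must hold.
Before tab[0] := g - 8: 2*g == 2
Then branch requires store(tab, g, x - 5)[x] == 0 && 2*g == 2; else branch requires 2*g == 2.
Before the if: (tab[g + 1] > x + 5 ==> (store(tab, g, x - 5)[x] == 0 && 2*g == 2)) && ((!(tab[g + 1] > x + 5)) ==> 2*g == 2)
Before x := 3*x + 1: (tab[g + 1] > 3*x + 6 ==> (store(tab, g, 3*x - 4)[3*x + 1] == 0 && 2*g == 2)) && ((!(tab[g + 1] > 3*x + 6)) ==> 2*g == 2)
The weakest precondition is (tab[g + 1] > 3*x + 6 ==> (store(tab, g, 3*x - 4)[3*x + 1] == 0 && 2*g == 2)) && ((!(tab[g + 1] > 3*x + 6)) ==> 2*g == 2).
Check whether (tab[g + 1] > -6 ==> (store(tab, g, -16)[-11] == 0 && 2*g == 2)) && ((!(tab[g + 1] > -6)) ==> 2*g == 2) && x == -4 implies it.
Every state satisfying the precondition satisfies the weakest precondition: the implication holds.
Answer: valid


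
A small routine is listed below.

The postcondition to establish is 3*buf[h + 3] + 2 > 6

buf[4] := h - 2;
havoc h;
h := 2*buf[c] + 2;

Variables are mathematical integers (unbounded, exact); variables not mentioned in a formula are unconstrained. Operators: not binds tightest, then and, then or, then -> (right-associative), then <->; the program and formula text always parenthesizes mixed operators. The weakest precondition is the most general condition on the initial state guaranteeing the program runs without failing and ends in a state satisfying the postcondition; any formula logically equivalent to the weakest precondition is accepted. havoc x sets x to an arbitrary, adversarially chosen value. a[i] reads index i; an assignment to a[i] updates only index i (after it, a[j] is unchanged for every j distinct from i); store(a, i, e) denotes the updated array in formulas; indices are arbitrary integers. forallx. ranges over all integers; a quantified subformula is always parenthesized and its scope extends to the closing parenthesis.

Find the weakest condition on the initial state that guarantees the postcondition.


Working backward. After the program, the postcondition 3*buf[h + 3] + 2 > 6 must hold; in canonical form it is 3*buf[h + 3] > 4.
Before h := 2*buf[c] + 2: 3*buf[2*buf[c] + 5] > 4
Before havoc h: 3*buf[2*buf[c] + 5] > 4
Before buf[4] := h - 2: 3*store(buf, 4, h - 2)[2*store(buf, 4, h - 2)[c] + 5] > 4
Answer: WP = 3*store(buf, 4, h - 2)[2*store(buf, 4, h - 2)[c] + 5] > 4


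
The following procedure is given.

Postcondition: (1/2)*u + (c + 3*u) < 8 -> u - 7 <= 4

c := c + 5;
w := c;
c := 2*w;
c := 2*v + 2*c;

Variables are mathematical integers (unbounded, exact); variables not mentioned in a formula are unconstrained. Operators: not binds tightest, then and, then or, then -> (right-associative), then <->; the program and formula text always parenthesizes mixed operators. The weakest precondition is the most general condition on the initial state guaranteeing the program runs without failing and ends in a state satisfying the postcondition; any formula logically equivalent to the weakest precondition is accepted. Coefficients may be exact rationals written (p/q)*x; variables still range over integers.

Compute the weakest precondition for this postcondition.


Working backward. After the program, the postcondition (1/2)*u + (c + 3*u) < 8 -> u - 7 <= 4 must hold; in canonical form it is c + (7/2)*u < 8 -> u <= 11.
Before c := 2*v + 2*c: 2*c + (7/2)*u + 2*v < 8 -> u <= 11
Before c := 2*w: (7/2)*u + 2*v + 4*w < 8 -> u <= 11
Before w := c: 4*c + (7/2)*u + 2*v < 8 -> u <= 11
Before c := c + 5: 4*c + (7/2)*u + 2*v < -12 -> u <= 11
Answer: WP = 4*c + (7/2)*u + 2*v < -12 -> u <= 11


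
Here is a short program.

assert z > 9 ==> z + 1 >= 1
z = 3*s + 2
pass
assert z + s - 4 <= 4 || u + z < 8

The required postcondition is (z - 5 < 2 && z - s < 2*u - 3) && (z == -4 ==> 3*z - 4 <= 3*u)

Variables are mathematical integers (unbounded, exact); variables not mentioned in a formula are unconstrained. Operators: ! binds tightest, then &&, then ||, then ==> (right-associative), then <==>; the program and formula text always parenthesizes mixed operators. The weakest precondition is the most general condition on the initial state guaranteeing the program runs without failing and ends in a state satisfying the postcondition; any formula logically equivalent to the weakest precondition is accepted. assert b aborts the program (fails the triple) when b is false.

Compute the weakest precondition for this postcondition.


Working backward. After the program, the postcondition (z - 5 < 2 && z - s < 2*u - 3) && (z == -4 ==> 3*z - 4 <= 3*u) must hold; in canonical form it is z < 7 && z < s + 2*u - 3 && (z == -4 ==> 3*z <= 3*u + 4).
Before assert z + s - 4 <= 4 || u + z < 8: (s + z <= 8 || u + z < 8) && z < 7 && z < s + 2*u - 3 && (z == -4 ==> 3*z <= 3*u + 4)
Before skip: (s + z <= 8 || u + z < 8) && z < 7 && z < s + 2*u - 3 && (z == -4 ==> 3*z <= 3*u + 4)
Before z := 3*s + 2: (4*s <= 6 || 3*s + u < 6) && 3*s < 5 && 2*s < 2*u - 5 && (3*s == -6 ==> 9*s <= 3*u - 2)
Before assert z > 9 ==> z + 1 >= 1: (z > 9 ==> z >= 0) && (4*s <= 6 || 3*s + u < 6) && 3*s < 5 && 2*s < 2*u - 5 && (3*s == -6 ==> 9*s <= 3*u - 2)
Answer: WP = (z > 9 ==> z >= 0) && (4*s <= 6 || 3*s + u < 6) && 3*s < 5 && 2*s < 2*u - 5 && (3*s == -6 ==> 9*s <= 3*u - 2)


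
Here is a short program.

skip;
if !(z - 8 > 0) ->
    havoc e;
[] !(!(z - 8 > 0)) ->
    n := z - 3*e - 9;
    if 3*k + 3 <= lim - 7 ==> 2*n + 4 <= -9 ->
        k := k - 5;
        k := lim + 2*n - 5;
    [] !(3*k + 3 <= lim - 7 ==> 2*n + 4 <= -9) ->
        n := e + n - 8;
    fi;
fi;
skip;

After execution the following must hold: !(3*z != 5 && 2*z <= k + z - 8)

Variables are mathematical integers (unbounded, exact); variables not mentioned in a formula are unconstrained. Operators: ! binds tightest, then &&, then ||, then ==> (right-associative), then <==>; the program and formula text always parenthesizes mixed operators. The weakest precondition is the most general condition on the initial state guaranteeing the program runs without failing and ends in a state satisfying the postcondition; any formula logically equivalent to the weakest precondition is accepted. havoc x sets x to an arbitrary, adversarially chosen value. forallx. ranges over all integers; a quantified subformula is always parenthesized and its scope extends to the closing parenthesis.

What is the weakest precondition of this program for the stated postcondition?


Working backward. After the program, the postcondition !(3*z != 5 && 2*z <= k + z - 8) must hold; in canonical form it is !(3*z != 5 && z <= k - 8).
Before skip: !(3*z != 5 && z <= k - 8)
Then branch requires !(3*z != 5 && z <= k - 8); else branch requires ((3*k <= lim - 10 ==> 2*z <= 6*e + 5) ==> (!(3*z != 5 && 6*e <= lim + z - 31))) && ((!(3*k <= lim - 10 ==> 2*z <= 6*e + 5)) ==> (!(3*z != 5 && z <= k - 8))).
Before the if: ((!(z > 8)) ==> (!(3*z != 5 && z <= k - 8))) && (z > 8 ==> (((3*k <= lim - 10 ==> 2*z <= 6*e + 5) ==> (!(3*z != 5 && 6*e <= lim + z - 31))) && ((!(3*k <= lim - 10 ==> 2*z <= 6*e + 5)) ==> (!(3*z != 5 && z <= k - 8)))))
Before skip: ((!(z > 8)) ==> (!(3*z != 5 && z <= k - 8))) && (z > 8 ==> (((3*k <= lim - 10 ==> 2*z <= 6*e + 5) ==> (!(3*z != 5 && 6*e <= lim + z - 31))) && ((!(3*k <= lim - 10 ==> 2*z <= 6*e + 5)) ==> (!(3*z != 5 && z <= k - 8)))))
Answer: WP = ((!(z > 8)) ==> (!(3*z != 5 && z <= k - 8))) && (z > 8 ==> (((3*k <= lim - 10 ==> 2*z <= 6*e + 5) ==> (!(3*z != 5 && 6*e <= lim + z - 31))) && ((!(3*k <= lim - 10 ==> 2*z <= 6*e + 5)) ==> (!(3*z != 5 && z <= k - 8)))))


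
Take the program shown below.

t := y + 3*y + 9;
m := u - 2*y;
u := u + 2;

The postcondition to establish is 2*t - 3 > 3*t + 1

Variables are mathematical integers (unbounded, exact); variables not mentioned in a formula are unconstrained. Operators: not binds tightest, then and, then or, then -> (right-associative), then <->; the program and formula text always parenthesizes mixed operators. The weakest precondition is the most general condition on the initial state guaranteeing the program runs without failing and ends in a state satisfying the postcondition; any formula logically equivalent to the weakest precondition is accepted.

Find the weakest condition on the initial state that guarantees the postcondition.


Working backward. After the program, the postcondition 2*t - 3 > 3*t + 1 must hold; in canonical form it is t < -4.
Before u := u + 2: t < -4
Before m := u - 2*y: t < -4
Before t := y + 3*y + 9: 4*y < -13
Answer: WP = 4*y < -13
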